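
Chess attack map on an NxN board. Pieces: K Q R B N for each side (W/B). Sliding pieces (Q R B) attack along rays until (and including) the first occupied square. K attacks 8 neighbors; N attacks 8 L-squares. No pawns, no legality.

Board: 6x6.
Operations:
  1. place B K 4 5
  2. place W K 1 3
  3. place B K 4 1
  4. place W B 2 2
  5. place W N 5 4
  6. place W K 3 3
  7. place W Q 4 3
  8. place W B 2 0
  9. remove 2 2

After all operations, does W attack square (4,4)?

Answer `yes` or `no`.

Op 1: place BK@(4,5)
Op 2: place WK@(1,3)
Op 3: place BK@(4,1)
Op 4: place WB@(2,2)
Op 5: place WN@(5,4)
Op 6: place WK@(3,3)
Op 7: place WQ@(4,3)
Op 8: place WB@(2,0)
Op 9: remove (2,2)
Per-piece attacks for W:
  WK@(1,3): attacks (1,4) (1,2) (2,3) (0,3) (2,4) (2,2) (0,4) (0,2)
  WB@(2,0): attacks (3,1) (4,2) (5,3) (1,1) (0,2)
  WK@(3,3): attacks (3,4) (3,2) (4,3) (2,3) (4,4) (4,2) (2,4) (2,2)
  WQ@(4,3): attacks (4,4) (4,5) (4,2) (4,1) (5,3) (3,3) (5,4) (5,2) (3,4) (2,5) (3,2) (2,1) (1,0) [ray(0,1) blocked at (4,5); ray(0,-1) blocked at (4,1); ray(-1,0) blocked at (3,3); ray(1,1) blocked at (5,4)]
  WN@(5,4): attacks (3,5) (4,2) (3,3)
W attacks (4,4): yes

Answer: yes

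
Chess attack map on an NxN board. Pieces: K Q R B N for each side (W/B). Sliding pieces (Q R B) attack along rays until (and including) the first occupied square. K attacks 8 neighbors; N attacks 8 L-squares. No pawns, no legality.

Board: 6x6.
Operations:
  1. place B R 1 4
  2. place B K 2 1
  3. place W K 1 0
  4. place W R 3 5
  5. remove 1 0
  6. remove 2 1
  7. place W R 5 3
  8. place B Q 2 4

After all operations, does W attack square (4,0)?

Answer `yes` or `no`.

Op 1: place BR@(1,4)
Op 2: place BK@(2,1)
Op 3: place WK@(1,0)
Op 4: place WR@(3,5)
Op 5: remove (1,0)
Op 6: remove (2,1)
Op 7: place WR@(5,3)
Op 8: place BQ@(2,4)
Per-piece attacks for W:
  WR@(3,5): attacks (3,4) (3,3) (3,2) (3,1) (3,0) (4,5) (5,5) (2,5) (1,5) (0,5)
  WR@(5,3): attacks (5,4) (5,5) (5,2) (5,1) (5,0) (4,3) (3,3) (2,3) (1,3) (0,3)
W attacks (4,0): no

Answer: no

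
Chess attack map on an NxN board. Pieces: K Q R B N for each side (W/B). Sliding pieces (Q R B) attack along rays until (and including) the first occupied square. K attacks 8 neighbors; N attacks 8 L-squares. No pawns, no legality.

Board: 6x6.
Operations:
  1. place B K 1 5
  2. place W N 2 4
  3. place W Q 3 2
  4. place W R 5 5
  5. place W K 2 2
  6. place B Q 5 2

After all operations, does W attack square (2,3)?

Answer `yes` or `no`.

Answer: yes

Derivation:
Op 1: place BK@(1,5)
Op 2: place WN@(2,4)
Op 3: place WQ@(3,2)
Op 4: place WR@(5,5)
Op 5: place WK@(2,2)
Op 6: place BQ@(5,2)
Per-piece attacks for W:
  WK@(2,2): attacks (2,3) (2,1) (3,2) (1,2) (3,3) (3,1) (1,3) (1,1)
  WN@(2,4): attacks (4,5) (0,5) (3,2) (4,3) (1,2) (0,3)
  WQ@(3,2): attacks (3,3) (3,4) (3,5) (3,1) (3,0) (4,2) (5,2) (2,2) (4,3) (5,4) (4,1) (5,0) (2,3) (1,4) (0,5) (2,1) (1,0) [ray(1,0) blocked at (5,2); ray(-1,0) blocked at (2,2)]
  WR@(5,5): attacks (5,4) (5,3) (5,2) (4,5) (3,5) (2,5) (1,5) [ray(0,-1) blocked at (5,2); ray(-1,0) blocked at (1,5)]
W attacks (2,3): yes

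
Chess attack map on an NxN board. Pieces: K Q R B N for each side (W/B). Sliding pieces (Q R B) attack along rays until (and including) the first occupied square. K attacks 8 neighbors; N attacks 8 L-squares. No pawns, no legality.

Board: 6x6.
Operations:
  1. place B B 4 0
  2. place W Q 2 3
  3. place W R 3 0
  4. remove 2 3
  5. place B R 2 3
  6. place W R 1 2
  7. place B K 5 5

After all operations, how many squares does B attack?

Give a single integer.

Answer: 16

Derivation:
Op 1: place BB@(4,0)
Op 2: place WQ@(2,3)
Op 3: place WR@(3,0)
Op 4: remove (2,3)
Op 5: place BR@(2,3)
Op 6: place WR@(1,2)
Op 7: place BK@(5,5)
Per-piece attacks for B:
  BR@(2,3): attacks (2,4) (2,5) (2,2) (2,1) (2,0) (3,3) (4,3) (5,3) (1,3) (0,3)
  BB@(4,0): attacks (5,1) (3,1) (2,2) (1,3) (0,4)
  BK@(5,5): attacks (5,4) (4,5) (4,4)
Union (16 distinct): (0,3) (0,4) (1,3) (2,0) (2,1) (2,2) (2,4) (2,5) (3,1) (3,3) (4,3) (4,4) (4,5) (5,1) (5,3) (5,4)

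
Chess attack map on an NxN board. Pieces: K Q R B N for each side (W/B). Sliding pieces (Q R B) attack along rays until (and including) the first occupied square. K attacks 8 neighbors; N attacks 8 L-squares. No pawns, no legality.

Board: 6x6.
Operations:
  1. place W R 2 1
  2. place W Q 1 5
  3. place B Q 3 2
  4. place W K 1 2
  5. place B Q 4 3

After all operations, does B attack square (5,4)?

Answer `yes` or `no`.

Answer: yes

Derivation:
Op 1: place WR@(2,1)
Op 2: place WQ@(1,5)
Op 3: place BQ@(3,2)
Op 4: place WK@(1,2)
Op 5: place BQ@(4,3)
Per-piece attacks for B:
  BQ@(3,2): attacks (3,3) (3,4) (3,5) (3,1) (3,0) (4,2) (5,2) (2,2) (1,2) (4,3) (4,1) (5,0) (2,3) (1,4) (0,5) (2,1) [ray(-1,0) blocked at (1,2); ray(1,1) blocked at (4,3); ray(-1,-1) blocked at (2,1)]
  BQ@(4,3): attacks (4,4) (4,5) (4,2) (4,1) (4,0) (5,3) (3,3) (2,3) (1,3) (0,3) (5,4) (5,2) (3,4) (2,5) (3,2) [ray(-1,-1) blocked at (3,2)]
B attacks (5,4): yes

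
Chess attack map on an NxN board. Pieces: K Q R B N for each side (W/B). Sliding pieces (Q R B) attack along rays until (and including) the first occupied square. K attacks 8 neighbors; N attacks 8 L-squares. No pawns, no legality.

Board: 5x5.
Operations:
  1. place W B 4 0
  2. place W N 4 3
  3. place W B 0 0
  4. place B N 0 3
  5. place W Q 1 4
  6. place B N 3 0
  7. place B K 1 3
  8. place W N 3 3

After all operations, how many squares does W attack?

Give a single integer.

Answer: 16

Derivation:
Op 1: place WB@(4,0)
Op 2: place WN@(4,3)
Op 3: place WB@(0,0)
Op 4: place BN@(0,3)
Op 5: place WQ@(1,4)
Op 6: place BN@(3,0)
Op 7: place BK@(1,3)
Op 8: place WN@(3,3)
Per-piece attacks for W:
  WB@(0,0): attacks (1,1) (2,2) (3,3) [ray(1,1) blocked at (3,3)]
  WQ@(1,4): attacks (1,3) (2,4) (3,4) (4,4) (0,4) (2,3) (3,2) (4,1) (0,3) [ray(0,-1) blocked at (1,3); ray(-1,-1) blocked at (0,3)]
  WN@(3,3): attacks (1,4) (4,1) (2,1) (1,2)
  WB@(4,0): attacks (3,1) (2,2) (1,3) [ray(-1,1) blocked at (1,3)]
  WN@(4,3): attacks (2,4) (3,1) (2,2)
Union (16 distinct): (0,3) (0,4) (1,1) (1,2) (1,3) (1,4) (2,1) (2,2) (2,3) (2,4) (3,1) (3,2) (3,3) (3,4) (4,1) (4,4)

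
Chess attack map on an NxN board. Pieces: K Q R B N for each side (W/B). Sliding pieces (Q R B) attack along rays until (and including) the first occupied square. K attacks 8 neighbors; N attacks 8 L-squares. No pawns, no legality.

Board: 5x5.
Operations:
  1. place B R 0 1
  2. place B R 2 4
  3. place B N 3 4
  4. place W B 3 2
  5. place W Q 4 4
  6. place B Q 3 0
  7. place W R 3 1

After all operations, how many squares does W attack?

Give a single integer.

Answer: 16

Derivation:
Op 1: place BR@(0,1)
Op 2: place BR@(2,4)
Op 3: place BN@(3,4)
Op 4: place WB@(3,2)
Op 5: place WQ@(4,4)
Op 6: place BQ@(3,0)
Op 7: place WR@(3,1)
Per-piece attacks for W:
  WR@(3,1): attacks (3,2) (3,0) (4,1) (2,1) (1,1) (0,1) [ray(0,1) blocked at (3,2); ray(0,-1) blocked at (3,0); ray(-1,0) blocked at (0,1)]
  WB@(3,2): attacks (4,3) (4,1) (2,3) (1,4) (2,1) (1,0)
  WQ@(4,4): attacks (4,3) (4,2) (4,1) (4,0) (3,4) (3,3) (2,2) (1,1) (0,0) [ray(-1,0) blocked at (3,4)]
Union (16 distinct): (0,0) (0,1) (1,0) (1,1) (1,4) (2,1) (2,2) (2,3) (3,0) (3,2) (3,3) (3,4) (4,0) (4,1) (4,2) (4,3)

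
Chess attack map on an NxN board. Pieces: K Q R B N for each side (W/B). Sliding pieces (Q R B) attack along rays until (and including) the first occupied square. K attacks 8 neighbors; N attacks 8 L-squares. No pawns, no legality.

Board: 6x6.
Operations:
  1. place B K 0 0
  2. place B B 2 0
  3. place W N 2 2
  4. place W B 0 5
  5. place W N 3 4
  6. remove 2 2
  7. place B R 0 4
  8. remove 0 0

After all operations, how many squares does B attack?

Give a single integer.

Op 1: place BK@(0,0)
Op 2: place BB@(2,0)
Op 3: place WN@(2,2)
Op 4: place WB@(0,5)
Op 5: place WN@(3,4)
Op 6: remove (2,2)
Op 7: place BR@(0,4)
Op 8: remove (0,0)
Per-piece attacks for B:
  BR@(0,4): attacks (0,5) (0,3) (0,2) (0,1) (0,0) (1,4) (2,4) (3,4) [ray(0,1) blocked at (0,5); ray(1,0) blocked at (3,4)]
  BB@(2,0): attacks (3,1) (4,2) (5,3) (1,1) (0,2)
Union (12 distinct): (0,0) (0,1) (0,2) (0,3) (0,5) (1,1) (1,4) (2,4) (3,1) (3,4) (4,2) (5,3)

Answer: 12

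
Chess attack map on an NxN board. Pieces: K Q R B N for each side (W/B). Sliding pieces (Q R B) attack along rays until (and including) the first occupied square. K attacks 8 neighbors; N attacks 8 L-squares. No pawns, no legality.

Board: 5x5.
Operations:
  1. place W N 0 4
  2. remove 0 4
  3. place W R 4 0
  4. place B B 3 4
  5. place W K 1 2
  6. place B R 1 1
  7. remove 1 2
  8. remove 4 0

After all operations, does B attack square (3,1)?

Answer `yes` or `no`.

Op 1: place WN@(0,4)
Op 2: remove (0,4)
Op 3: place WR@(4,0)
Op 4: place BB@(3,4)
Op 5: place WK@(1,2)
Op 6: place BR@(1,1)
Op 7: remove (1,2)
Op 8: remove (4,0)
Per-piece attacks for B:
  BR@(1,1): attacks (1,2) (1,3) (1,4) (1,0) (2,1) (3,1) (4,1) (0,1)
  BB@(3,4): attacks (4,3) (2,3) (1,2) (0,1)
B attacks (3,1): yes

Answer: yes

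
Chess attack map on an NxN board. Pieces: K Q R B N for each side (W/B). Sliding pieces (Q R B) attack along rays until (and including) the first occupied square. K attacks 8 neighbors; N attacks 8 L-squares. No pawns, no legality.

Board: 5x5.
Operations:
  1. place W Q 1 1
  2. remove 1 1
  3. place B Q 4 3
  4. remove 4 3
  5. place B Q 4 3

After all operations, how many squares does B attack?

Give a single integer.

Op 1: place WQ@(1,1)
Op 2: remove (1,1)
Op 3: place BQ@(4,3)
Op 4: remove (4,3)
Op 5: place BQ@(4,3)
Per-piece attacks for B:
  BQ@(4,3): attacks (4,4) (4,2) (4,1) (4,0) (3,3) (2,3) (1,3) (0,3) (3,4) (3,2) (2,1) (1,0)
Union (12 distinct): (0,3) (1,0) (1,3) (2,1) (2,3) (3,2) (3,3) (3,4) (4,0) (4,1) (4,2) (4,4)

Answer: 12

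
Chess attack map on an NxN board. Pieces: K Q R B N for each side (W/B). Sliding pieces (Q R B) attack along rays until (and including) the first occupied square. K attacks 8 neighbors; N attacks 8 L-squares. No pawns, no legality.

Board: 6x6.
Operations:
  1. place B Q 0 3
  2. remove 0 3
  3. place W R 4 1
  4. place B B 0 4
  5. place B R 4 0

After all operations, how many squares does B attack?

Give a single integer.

Answer: 11

Derivation:
Op 1: place BQ@(0,3)
Op 2: remove (0,3)
Op 3: place WR@(4,1)
Op 4: place BB@(0,4)
Op 5: place BR@(4,0)
Per-piece attacks for B:
  BB@(0,4): attacks (1,5) (1,3) (2,2) (3,1) (4,0) [ray(1,-1) blocked at (4,0)]
  BR@(4,0): attacks (4,1) (5,0) (3,0) (2,0) (1,0) (0,0) [ray(0,1) blocked at (4,1)]
Union (11 distinct): (0,0) (1,0) (1,3) (1,5) (2,0) (2,2) (3,0) (3,1) (4,0) (4,1) (5,0)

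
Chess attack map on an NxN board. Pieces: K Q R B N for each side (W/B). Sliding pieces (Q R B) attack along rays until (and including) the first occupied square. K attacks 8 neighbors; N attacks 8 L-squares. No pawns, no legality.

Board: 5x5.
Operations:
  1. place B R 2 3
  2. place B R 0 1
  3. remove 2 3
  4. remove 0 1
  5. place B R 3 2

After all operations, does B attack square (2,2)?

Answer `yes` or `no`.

Answer: yes

Derivation:
Op 1: place BR@(2,3)
Op 2: place BR@(0,1)
Op 3: remove (2,3)
Op 4: remove (0,1)
Op 5: place BR@(3,2)
Per-piece attacks for B:
  BR@(3,2): attacks (3,3) (3,4) (3,1) (3,0) (4,2) (2,2) (1,2) (0,2)
B attacks (2,2): yes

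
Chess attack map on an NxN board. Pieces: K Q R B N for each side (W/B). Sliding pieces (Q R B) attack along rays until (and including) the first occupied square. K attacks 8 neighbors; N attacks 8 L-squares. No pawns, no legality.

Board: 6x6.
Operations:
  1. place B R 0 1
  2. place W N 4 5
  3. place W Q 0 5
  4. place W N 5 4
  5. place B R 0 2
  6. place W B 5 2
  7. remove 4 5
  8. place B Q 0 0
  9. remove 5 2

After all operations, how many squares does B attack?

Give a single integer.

Answer: 24

Derivation:
Op 1: place BR@(0,1)
Op 2: place WN@(4,5)
Op 3: place WQ@(0,5)
Op 4: place WN@(5,4)
Op 5: place BR@(0,2)
Op 6: place WB@(5,2)
Op 7: remove (4,5)
Op 8: place BQ@(0,0)
Op 9: remove (5,2)
Per-piece attacks for B:
  BQ@(0,0): attacks (0,1) (1,0) (2,0) (3,0) (4,0) (5,0) (1,1) (2,2) (3,3) (4,4) (5,5) [ray(0,1) blocked at (0,1)]
  BR@(0,1): attacks (0,2) (0,0) (1,1) (2,1) (3,1) (4,1) (5,1) [ray(0,1) blocked at (0,2); ray(0,-1) blocked at (0,0)]
  BR@(0,2): attacks (0,3) (0,4) (0,5) (0,1) (1,2) (2,2) (3,2) (4,2) (5,2) [ray(0,1) blocked at (0,5); ray(0,-1) blocked at (0,1)]
Union (24 distinct): (0,0) (0,1) (0,2) (0,3) (0,4) (0,5) (1,0) (1,1) (1,2) (2,0) (2,1) (2,2) (3,0) (3,1) (3,2) (3,3) (4,0) (4,1) (4,2) (4,4) (5,0) (5,1) (5,2) (5,5)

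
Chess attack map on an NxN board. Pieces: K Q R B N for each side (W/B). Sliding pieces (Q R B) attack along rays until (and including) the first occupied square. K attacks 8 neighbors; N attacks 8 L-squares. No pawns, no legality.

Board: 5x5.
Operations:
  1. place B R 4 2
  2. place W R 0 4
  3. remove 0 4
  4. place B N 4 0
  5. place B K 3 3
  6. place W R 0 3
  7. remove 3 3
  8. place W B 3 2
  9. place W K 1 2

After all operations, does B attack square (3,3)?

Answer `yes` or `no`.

Op 1: place BR@(4,2)
Op 2: place WR@(0,4)
Op 3: remove (0,4)
Op 4: place BN@(4,0)
Op 5: place BK@(3,3)
Op 6: place WR@(0,3)
Op 7: remove (3,3)
Op 8: place WB@(3,2)
Op 9: place WK@(1,2)
Per-piece attacks for B:
  BN@(4,0): attacks (3,2) (2,1)
  BR@(4,2): attacks (4,3) (4,4) (4,1) (4,0) (3,2) [ray(0,-1) blocked at (4,0); ray(-1,0) blocked at (3,2)]
B attacks (3,3): no

Answer: no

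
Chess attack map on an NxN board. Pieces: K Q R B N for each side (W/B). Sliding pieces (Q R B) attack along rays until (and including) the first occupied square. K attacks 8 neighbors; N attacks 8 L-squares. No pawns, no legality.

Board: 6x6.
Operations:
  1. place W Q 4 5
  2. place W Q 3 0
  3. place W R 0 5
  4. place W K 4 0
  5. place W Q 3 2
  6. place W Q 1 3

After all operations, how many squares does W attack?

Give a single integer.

Op 1: place WQ@(4,5)
Op 2: place WQ@(3,0)
Op 3: place WR@(0,5)
Op 4: place WK@(4,0)
Op 5: place WQ@(3,2)
Op 6: place WQ@(1,3)
Per-piece attacks for W:
  WR@(0,5): attacks (0,4) (0,3) (0,2) (0,1) (0,0) (1,5) (2,5) (3,5) (4,5) [ray(1,0) blocked at (4,5)]
  WQ@(1,3): attacks (1,4) (1,5) (1,2) (1,1) (1,0) (2,3) (3,3) (4,3) (5,3) (0,3) (2,4) (3,5) (2,2) (3,1) (4,0) (0,4) (0,2) [ray(1,-1) blocked at (4,0)]
  WQ@(3,0): attacks (3,1) (3,2) (4,0) (2,0) (1,0) (0,0) (4,1) (5,2) (2,1) (1,2) (0,3) [ray(0,1) blocked at (3,2); ray(1,0) blocked at (4,0)]
  WQ@(3,2): attacks (3,3) (3,4) (3,5) (3,1) (3,0) (4,2) (5,2) (2,2) (1,2) (0,2) (4,3) (5,4) (4,1) (5,0) (2,3) (1,4) (0,5) (2,1) (1,0) [ray(0,-1) blocked at (3,0); ray(-1,1) blocked at (0,5)]
  WK@(4,0): attacks (4,1) (5,0) (3,0) (5,1) (3,1)
  WQ@(4,5): attacks (4,4) (4,3) (4,2) (4,1) (4,0) (5,5) (3,5) (2,5) (1,5) (0,5) (5,4) (3,4) (2,3) (1,2) (0,1) [ray(0,-1) blocked at (4,0); ray(-1,0) blocked at (0,5)]
Union (35 distinct): (0,0) (0,1) (0,2) (0,3) (0,4) (0,5) (1,0) (1,1) (1,2) (1,4) (1,5) (2,0) (2,1) (2,2) (2,3) (2,4) (2,5) (3,0) (3,1) (3,2) (3,3) (3,4) (3,5) (4,0) (4,1) (4,2) (4,3) (4,4) (4,5) (5,0) (5,1) (5,2) (5,3) (5,4) (5,5)

Answer: 35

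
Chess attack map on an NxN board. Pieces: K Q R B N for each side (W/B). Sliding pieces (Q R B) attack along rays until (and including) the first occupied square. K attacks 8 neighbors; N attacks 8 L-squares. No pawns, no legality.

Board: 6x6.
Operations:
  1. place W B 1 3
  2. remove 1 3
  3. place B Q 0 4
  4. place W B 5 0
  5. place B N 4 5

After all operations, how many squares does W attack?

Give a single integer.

Op 1: place WB@(1,3)
Op 2: remove (1,3)
Op 3: place BQ@(0,4)
Op 4: place WB@(5,0)
Op 5: place BN@(4,5)
Per-piece attacks for W:
  WB@(5,0): attacks (4,1) (3,2) (2,3) (1,4) (0,5)
Union (5 distinct): (0,5) (1,4) (2,3) (3,2) (4,1)

Answer: 5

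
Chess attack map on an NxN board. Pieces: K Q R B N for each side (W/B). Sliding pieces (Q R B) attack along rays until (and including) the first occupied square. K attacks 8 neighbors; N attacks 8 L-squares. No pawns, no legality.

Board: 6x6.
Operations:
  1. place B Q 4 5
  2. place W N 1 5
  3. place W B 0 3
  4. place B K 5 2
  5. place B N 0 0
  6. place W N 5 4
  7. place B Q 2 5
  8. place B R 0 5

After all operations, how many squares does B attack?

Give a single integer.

Answer: 25

Derivation:
Op 1: place BQ@(4,5)
Op 2: place WN@(1,5)
Op 3: place WB@(0,3)
Op 4: place BK@(5,2)
Op 5: place BN@(0,0)
Op 6: place WN@(5,4)
Op 7: place BQ@(2,5)
Op 8: place BR@(0,5)
Per-piece attacks for B:
  BN@(0,0): attacks (1,2) (2,1)
  BR@(0,5): attacks (0,4) (0,3) (1,5) [ray(0,-1) blocked at (0,3); ray(1,0) blocked at (1,5)]
  BQ@(2,5): attacks (2,4) (2,3) (2,2) (2,1) (2,0) (3,5) (4,5) (1,5) (3,4) (4,3) (5,2) (1,4) (0,3) [ray(1,0) blocked at (4,5); ray(-1,0) blocked at (1,5); ray(1,-1) blocked at (5,2); ray(-1,-1) blocked at (0,3)]
  BQ@(4,5): attacks (4,4) (4,3) (4,2) (4,1) (4,0) (5,5) (3,5) (2,5) (5,4) (3,4) (2,3) (1,2) (0,1) [ray(-1,0) blocked at (2,5); ray(1,-1) blocked at (5,4)]
  BK@(5,2): attacks (5,3) (5,1) (4,2) (4,3) (4,1)
Union (25 distinct): (0,1) (0,3) (0,4) (1,2) (1,4) (1,5) (2,0) (2,1) (2,2) (2,3) (2,4) (2,5) (3,4) (3,5) (4,0) (4,1) (4,2) (4,3) (4,4) (4,5) (5,1) (5,2) (5,3) (5,4) (5,5)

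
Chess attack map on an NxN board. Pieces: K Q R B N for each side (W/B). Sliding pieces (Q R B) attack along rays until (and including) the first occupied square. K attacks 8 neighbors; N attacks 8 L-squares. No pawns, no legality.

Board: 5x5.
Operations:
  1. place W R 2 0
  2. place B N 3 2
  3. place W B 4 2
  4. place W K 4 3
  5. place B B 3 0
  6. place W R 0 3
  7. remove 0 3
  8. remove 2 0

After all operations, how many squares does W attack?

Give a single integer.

Op 1: place WR@(2,0)
Op 2: place BN@(3,2)
Op 3: place WB@(4,2)
Op 4: place WK@(4,3)
Op 5: place BB@(3,0)
Op 6: place WR@(0,3)
Op 7: remove (0,3)
Op 8: remove (2,0)
Per-piece attacks for W:
  WB@(4,2): attacks (3,3) (2,4) (3,1) (2,0)
  WK@(4,3): attacks (4,4) (4,2) (3,3) (3,4) (3,2)
Union (8 distinct): (2,0) (2,4) (3,1) (3,2) (3,3) (3,4) (4,2) (4,4)

Answer: 8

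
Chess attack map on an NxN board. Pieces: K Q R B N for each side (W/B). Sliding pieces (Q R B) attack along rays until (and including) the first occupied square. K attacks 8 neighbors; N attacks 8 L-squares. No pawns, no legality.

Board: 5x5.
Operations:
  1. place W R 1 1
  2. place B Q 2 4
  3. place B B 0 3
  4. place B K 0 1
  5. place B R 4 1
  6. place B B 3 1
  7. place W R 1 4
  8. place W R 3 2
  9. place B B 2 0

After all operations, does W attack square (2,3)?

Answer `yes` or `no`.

Op 1: place WR@(1,1)
Op 2: place BQ@(2,4)
Op 3: place BB@(0,3)
Op 4: place BK@(0,1)
Op 5: place BR@(4,1)
Op 6: place BB@(3,1)
Op 7: place WR@(1,4)
Op 8: place WR@(3,2)
Op 9: place BB@(2,0)
Per-piece attacks for W:
  WR@(1,1): attacks (1,2) (1,3) (1,4) (1,0) (2,1) (3,1) (0,1) [ray(0,1) blocked at (1,4); ray(1,0) blocked at (3,1); ray(-1,0) blocked at (0,1)]
  WR@(1,4): attacks (1,3) (1,2) (1,1) (2,4) (0,4) [ray(0,-1) blocked at (1,1); ray(1,0) blocked at (2,4)]
  WR@(3,2): attacks (3,3) (3,4) (3,1) (4,2) (2,2) (1,2) (0,2) [ray(0,-1) blocked at (3,1)]
W attacks (2,3): no

Answer: no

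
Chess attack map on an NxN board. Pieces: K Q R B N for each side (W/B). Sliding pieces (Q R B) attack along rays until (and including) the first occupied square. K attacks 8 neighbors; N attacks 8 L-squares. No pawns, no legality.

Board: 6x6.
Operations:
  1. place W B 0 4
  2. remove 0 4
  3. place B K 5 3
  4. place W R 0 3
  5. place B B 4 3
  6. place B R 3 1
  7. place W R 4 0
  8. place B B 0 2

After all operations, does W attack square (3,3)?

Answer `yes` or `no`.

Answer: yes

Derivation:
Op 1: place WB@(0,4)
Op 2: remove (0,4)
Op 3: place BK@(5,3)
Op 4: place WR@(0,3)
Op 5: place BB@(4,3)
Op 6: place BR@(3,1)
Op 7: place WR@(4,0)
Op 8: place BB@(0,2)
Per-piece attacks for W:
  WR@(0,3): attacks (0,4) (0,5) (0,2) (1,3) (2,3) (3,3) (4,3) [ray(0,-1) blocked at (0,2); ray(1,0) blocked at (4,3)]
  WR@(4,0): attacks (4,1) (4,2) (4,3) (5,0) (3,0) (2,0) (1,0) (0,0) [ray(0,1) blocked at (4,3)]
W attacks (3,3): yes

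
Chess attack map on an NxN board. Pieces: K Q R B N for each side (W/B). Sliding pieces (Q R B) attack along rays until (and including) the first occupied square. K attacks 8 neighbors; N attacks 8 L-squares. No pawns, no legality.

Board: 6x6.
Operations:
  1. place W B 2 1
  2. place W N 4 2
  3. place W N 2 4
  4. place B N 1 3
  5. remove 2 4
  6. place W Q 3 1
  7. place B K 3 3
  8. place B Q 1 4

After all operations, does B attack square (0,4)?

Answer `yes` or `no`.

Answer: yes

Derivation:
Op 1: place WB@(2,1)
Op 2: place WN@(4,2)
Op 3: place WN@(2,4)
Op 4: place BN@(1,3)
Op 5: remove (2,4)
Op 6: place WQ@(3,1)
Op 7: place BK@(3,3)
Op 8: place BQ@(1,4)
Per-piece attacks for B:
  BN@(1,3): attacks (2,5) (3,4) (0,5) (2,1) (3,2) (0,1)
  BQ@(1,4): attacks (1,5) (1,3) (2,4) (3,4) (4,4) (5,4) (0,4) (2,5) (2,3) (3,2) (4,1) (5,0) (0,5) (0,3) [ray(0,-1) blocked at (1,3)]
  BK@(3,3): attacks (3,4) (3,2) (4,3) (2,3) (4,4) (4,2) (2,4) (2,2)
B attacks (0,4): yes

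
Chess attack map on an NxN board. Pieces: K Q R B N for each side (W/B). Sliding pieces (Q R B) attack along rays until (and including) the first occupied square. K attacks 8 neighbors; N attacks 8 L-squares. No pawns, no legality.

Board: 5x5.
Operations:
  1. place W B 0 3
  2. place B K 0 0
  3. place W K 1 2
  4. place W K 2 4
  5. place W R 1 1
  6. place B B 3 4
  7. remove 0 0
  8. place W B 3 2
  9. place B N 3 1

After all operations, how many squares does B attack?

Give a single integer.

Op 1: place WB@(0,3)
Op 2: place BK@(0,0)
Op 3: place WK@(1,2)
Op 4: place WK@(2,4)
Op 5: place WR@(1,1)
Op 6: place BB@(3,4)
Op 7: remove (0,0)
Op 8: place WB@(3,2)
Op 9: place BN@(3,1)
Per-piece attacks for B:
  BN@(3,1): attacks (4,3) (2,3) (1,2) (1,0)
  BB@(3,4): attacks (4,3) (2,3) (1,2) [ray(-1,-1) blocked at (1,2)]
Union (4 distinct): (1,0) (1,2) (2,3) (4,3)

Answer: 4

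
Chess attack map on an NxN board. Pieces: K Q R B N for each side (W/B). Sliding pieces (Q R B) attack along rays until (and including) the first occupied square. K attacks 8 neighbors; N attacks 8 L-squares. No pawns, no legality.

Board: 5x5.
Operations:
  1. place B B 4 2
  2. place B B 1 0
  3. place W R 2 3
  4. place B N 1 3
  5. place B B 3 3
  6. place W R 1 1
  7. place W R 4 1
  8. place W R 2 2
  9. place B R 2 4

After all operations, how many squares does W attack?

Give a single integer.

Op 1: place BB@(4,2)
Op 2: place BB@(1,0)
Op 3: place WR@(2,3)
Op 4: place BN@(1,3)
Op 5: place BB@(3,3)
Op 6: place WR@(1,1)
Op 7: place WR@(4,1)
Op 8: place WR@(2,2)
Op 9: place BR@(2,4)
Per-piece attacks for W:
  WR@(1,1): attacks (1,2) (1,3) (1,0) (2,1) (3,1) (4,1) (0,1) [ray(0,1) blocked at (1,3); ray(0,-1) blocked at (1,0); ray(1,0) blocked at (4,1)]
  WR@(2,2): attacks (2,3) (2,1) (2,0) (3,2) (4,2) (1,2) (0,2) [ray(0,1) blocked at (2,3); ray(1,0) blocked at (4,2)]
  WR@(2,3): attacks (2,4) (2,2) (3,3) (1,3) [ray(0,1) blocked at (2,4); ray(0,-1) blocked at (2,2); ray(1,0) blocked at (3,3); ray(-1,0) blocked at (1,3)]
  WR@(4,1): attacks (4,2) (4,0) (3,1) (2,1) (1,1) [ray(0,1) blocked at (4,2); ray(-1,0) blocked at (1,1)]
Union (17 distinct): (0,1) (0,2) (1,0) (1,1) (1,2) (1,3) (2,0) (2,1) (2,2) (2,3) (2,4) (3,1) (3,2) (3,3) (4,0) (4,1) (4,2)

Answer: 17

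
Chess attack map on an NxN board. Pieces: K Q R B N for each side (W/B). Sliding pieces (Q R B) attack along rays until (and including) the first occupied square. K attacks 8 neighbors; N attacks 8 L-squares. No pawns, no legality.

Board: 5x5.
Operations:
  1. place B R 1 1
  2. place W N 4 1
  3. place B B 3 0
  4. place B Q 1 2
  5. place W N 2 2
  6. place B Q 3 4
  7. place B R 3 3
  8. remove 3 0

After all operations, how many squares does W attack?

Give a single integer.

Answer: 11

Derivation:
Op 1: place BR@(1,1)
Op 2: place WN@(4,1)
Op 3: place BB@(3,0)
Op 4: place BQ@(1,2)
Op 5: place WN@(2,2)
Op 6: place BQ@(3,4)
Op 7: place BR@(3,3)
Op 8: remove (3,0)
Per-piece attacks for W:
  WN@(2,2): attacks (3,4) (4,3) (1,4) (0,3) (3,0) (4,1) (1,0) (0,1)
  WN@(4,1): attacks (3,3) (2,2) (2,0)
Union (11 distinct): (0,1) (0,3) (1,0) (1,4) (2,0) (2,2) (3,0) (3,3) (3,4) (4,1) (4,3)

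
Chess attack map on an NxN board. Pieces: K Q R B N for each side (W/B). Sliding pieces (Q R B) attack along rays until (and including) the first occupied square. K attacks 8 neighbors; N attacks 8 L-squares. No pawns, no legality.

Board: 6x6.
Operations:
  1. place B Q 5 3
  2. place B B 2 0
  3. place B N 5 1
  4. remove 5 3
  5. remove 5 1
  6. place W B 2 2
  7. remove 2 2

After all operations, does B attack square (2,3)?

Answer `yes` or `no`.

Op 1: place BQ@(5,3)
Op 2: place BB@(2,0)
Op 3: place BN@(5,1)
Op 4: remove (5,3)
Op 5: remove (5,1)
Op 6: place WB@(2,2)
Op 7: remove (2,2)
Per-piece attacks for B:
  BB@(2,0): attacks (3,1) (4,2) (5,3) (1,1) (0,2)
B attacks (2,3): no

Answer: no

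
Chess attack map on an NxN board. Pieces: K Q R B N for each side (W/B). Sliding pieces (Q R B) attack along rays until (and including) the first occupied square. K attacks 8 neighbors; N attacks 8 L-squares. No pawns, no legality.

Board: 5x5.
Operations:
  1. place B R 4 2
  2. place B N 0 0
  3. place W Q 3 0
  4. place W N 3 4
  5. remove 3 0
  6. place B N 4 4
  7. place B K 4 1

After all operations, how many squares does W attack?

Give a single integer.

Op 1: place BR@(4,2)
Op 2: place BN@(0,0)
Op 3: place WQ@(3,0)
Op 4: place WN@(3,4)
Op 5: remove (3,0)
Op 6: place BN@(4,4)
Op 7: place BK@(4,1)
Per-piece attacks for W:
  WN@(3,4): attacks (4,2) (2,2) (1,3)
Union (3 distinct): (1,3) (2,2) (4,2)

Answer: 3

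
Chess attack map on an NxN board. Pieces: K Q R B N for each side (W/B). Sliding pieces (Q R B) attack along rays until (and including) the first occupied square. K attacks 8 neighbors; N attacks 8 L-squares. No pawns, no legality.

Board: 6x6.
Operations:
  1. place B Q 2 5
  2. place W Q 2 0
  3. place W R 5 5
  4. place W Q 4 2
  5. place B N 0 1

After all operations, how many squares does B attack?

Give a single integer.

Answer: 16

Derivation:
Op 1: place BQ@(2,5)
Op 2: place WQ@(2,0)
Op 3: place WR@(5,5)
Op 4: place WQ@(4,2)
Op 5: place BN@(0,1)
Per-piece attacks for B:
  BN@(0,1): attacks (1,3) (2,2) (2,0)
  BQ@(2,5): attacks (2,4) (2,3) (2,2) (2,1) (2,0) (3,5) (4,5) (5,5) (1,5) (0,5) (3,4) (4,3) (5,2) (1,4) (0,3) [ray(0,-1) blocked at (2,0); ray(1,0) blocked at (5,5)]
Union (16 distinct): (0,3) (0,5) (1,3) (1,4) (1,5) (2,0) (2,1) (2,2) (2,3) (2,4) (3,4) (3,5) (4,3) (4,5) (5,2) (5,5)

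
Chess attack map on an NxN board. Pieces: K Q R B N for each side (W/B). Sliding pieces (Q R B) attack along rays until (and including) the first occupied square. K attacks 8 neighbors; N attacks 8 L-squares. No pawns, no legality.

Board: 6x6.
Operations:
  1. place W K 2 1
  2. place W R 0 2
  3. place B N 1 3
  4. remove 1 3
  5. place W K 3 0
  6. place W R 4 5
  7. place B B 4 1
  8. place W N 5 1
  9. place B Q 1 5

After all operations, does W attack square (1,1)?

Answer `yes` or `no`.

Answer: yes

Derivation:
Op 1: place WK@(2,1)
Op 2: place WR@(0,2)
Op 3: place BN@(1,3)
Op 4: remove (1,3)
Op 5: place WK@(3,0)
Op 6: place WR@(4,5)
Op 7: place BB@(4,1)
Op 8: place WN@(5,1)
Op 9: place BQ@(1,5)
Per-piece attacks for W:
  WR@(0,2): attacks (0,3) (0,4) (0,5) (0,1) (0,0) (1,2) (2,2) (3,2) (4,2) (5,2)
  WK@(2,1): attacks (2,2) (2,0) (3,1) (1,1) (3,2) (3,0) (1,2) (1,0)
  WK@(3,0): attacks (3,1) (4,0) (2,0) (4,1) (2,1)
  WR@(4,5): attacks (4,4) (4,3) (4,2) (4,1) (5,5) (3,5) (2,5) (1,5) [ray(0,-1) blocked at (4,1); ray(-1,0) blocked at (1,5)]
  WN@(5,1): attacks (4,3) (3,2) (3,0)
W attacks (1,1): yes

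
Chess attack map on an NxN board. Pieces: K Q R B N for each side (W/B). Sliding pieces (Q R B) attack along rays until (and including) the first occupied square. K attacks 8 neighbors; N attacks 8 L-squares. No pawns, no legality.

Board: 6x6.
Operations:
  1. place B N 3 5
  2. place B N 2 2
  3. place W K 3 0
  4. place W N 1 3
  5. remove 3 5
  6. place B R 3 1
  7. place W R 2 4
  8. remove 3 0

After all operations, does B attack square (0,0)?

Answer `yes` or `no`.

Answer: no

Derivation:
Op 1: place BN@(3,5)
Op 2: place BN@(2,2)
Op 3: place WK@(3,0)
Op 4: place WN@(1,3)
Op 5: remove (3,5)
Op 6: place BR@(3,1)
Op 7: place WR@(2,4)
Op 8: remove (3,0)
Per-piece attacks for B:
  BN@(2,2): attacks (3,4) (4,3) (1,4) (0,3) (3,0) (4,1) (1,0) (0,1)
  BR@(3,1): attacks (3,2) (3,3) (3,4) (3,5) (3,0) (4,1) (5,1) (2,1) (1,1) (0,1)
B attacks (0,0): no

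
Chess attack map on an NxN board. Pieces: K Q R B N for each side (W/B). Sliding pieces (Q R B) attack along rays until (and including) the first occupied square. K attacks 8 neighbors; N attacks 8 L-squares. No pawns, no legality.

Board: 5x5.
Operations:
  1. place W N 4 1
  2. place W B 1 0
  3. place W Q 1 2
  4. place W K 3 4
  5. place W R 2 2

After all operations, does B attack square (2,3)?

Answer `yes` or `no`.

Answer: no

Derivation:
Op 1: place WN@(4,1)
Op 2: place WB@(1,0)
Op 3: place WQ@(1,2)
Op 4: place WK@(3,4)
Op 5: place WR@(2,2)
Per-piece attacks for B:
B attacks (2,3): no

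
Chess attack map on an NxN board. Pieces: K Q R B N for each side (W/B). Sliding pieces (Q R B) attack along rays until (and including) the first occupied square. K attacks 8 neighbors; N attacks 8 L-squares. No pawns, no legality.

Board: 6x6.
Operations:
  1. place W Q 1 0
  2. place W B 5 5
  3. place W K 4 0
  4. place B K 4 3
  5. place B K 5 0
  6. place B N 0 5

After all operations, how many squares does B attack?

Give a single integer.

Op 1: place WQ@(1,0)
Op 2: place WB@(5,5)
Op 3: place WK@(4,0)
Op 4: place BK@(4,3)
Op 5: place BK@(5,0)
Op 6: place BN@(0,5)
Per-piece attacks for B:
  BN@(0,5): attacks (1,3) (2,4)
  BK@(4,3): attacks (4,4) (4,2) (5,3) (3,3) (5,4) (5,2) (3,4) (3,2)
  BK@(5,0): attacks (5,1) (4,0) (4,1)
Union (13 distinct): (1,3) (2,4) (3,2) (3,3) (3,4) (4,0) (4,1) (4,2) (4,4) (5,1) (5,2) (5,3) (5,4)

Answer: 13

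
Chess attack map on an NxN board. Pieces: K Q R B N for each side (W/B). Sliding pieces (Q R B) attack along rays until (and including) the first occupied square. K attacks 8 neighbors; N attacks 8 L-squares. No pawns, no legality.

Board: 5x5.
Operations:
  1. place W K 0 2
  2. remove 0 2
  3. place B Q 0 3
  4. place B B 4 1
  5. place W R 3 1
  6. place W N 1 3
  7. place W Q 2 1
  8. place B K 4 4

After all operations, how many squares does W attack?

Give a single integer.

Answer: 17

Derivation:
Op 1: place WK@(0,2)
Op 2: remove (0,2)
Op 3: place BQ@(0,3)
Op 4: place BB@(4,1)
Op 5: place WR@(3,1)
Op 6: place WN@(1,3)
Op 7: place WQ@(2,1)
Op 8: place BK@(4,4)
Per-piece attacks for W:
  WN@(1,3): attacks (3,4) (2,1) (3,2) (0,1)
  WQ@(2,1): attacks (2,2) (2,3) (2,4) (2,0) (3,1) (1,1) (0,1) (3,2) (4,3) (3,0) (1,2) (0,3) (1,0) [ray(1,0) blocked at (3,1); ray(-1,1) blocked at (0,3)]
  WR@(3,1): attacks (3,2) (3,3) (3,4) (3,0) (4,1) (2,1) [ray(1,0) blocked at (4,1); ray(-1,0) blocked at (2,1)]
Union (17 distinct): (0,1) (0,3) (1,0) (1,1) (1,2) (2,0) (2,1) (2,2) (2,3) (2,4) (3,0) (3,1) (3,2) (3,3) (3,4) (4,1) (4,3)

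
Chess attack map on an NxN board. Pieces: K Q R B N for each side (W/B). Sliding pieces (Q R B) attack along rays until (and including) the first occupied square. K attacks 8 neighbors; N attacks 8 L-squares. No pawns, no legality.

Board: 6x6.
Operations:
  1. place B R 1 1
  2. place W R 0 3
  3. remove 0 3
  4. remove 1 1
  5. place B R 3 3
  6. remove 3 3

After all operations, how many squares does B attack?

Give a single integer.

Op 1: place BR@(1,1)
Op 2: place WR@(0,3)
Op 3: remove (0,3)
Op 4: remove (1,1)
Op 5: place BR@(3,3)
Op 6: remove (3,3)
Per-piece attacks for B:
Union (0 distinct): (none)

Answer: 0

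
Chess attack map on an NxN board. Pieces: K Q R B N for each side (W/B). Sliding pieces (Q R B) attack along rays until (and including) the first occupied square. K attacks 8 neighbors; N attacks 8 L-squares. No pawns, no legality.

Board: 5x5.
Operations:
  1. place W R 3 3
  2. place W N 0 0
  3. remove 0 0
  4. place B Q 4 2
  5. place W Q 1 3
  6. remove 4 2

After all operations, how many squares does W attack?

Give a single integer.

Op 1: place WR@(3,3)
Op 2: place WN@(0,0)
Op 3: remove (0,0)
Op 4: place BQ@(4,2)
Op 5: place WQ@(1,3)
Op 6: remove (4,2)
Per-piece attacks for W:
  WQ@(1,3): attacks (1,4) (1,2) (1,1) (1,0) (2,3) (3,3) (0,3) (2,4) (2,2) (3,1) (4,0) (0,4) (0,2) [ray(1,0) blocked at (3,3)]
  WR@(3,3): attacks (3,4) (3,2) (3,1) (3,0) (4,3) (2,3) (1,3) [ray(-1,0) blocked at (1,3)]
Union (18 distinct): (0,2) (0,3) (0,4) (1,0) (1,1) (1,2) (1,3) (1,4) (2,2) (2,3) (2,4) (3,0) (3,1) (3,2) (3,3) (3,4) (4,0) (4,3)

Answer: 18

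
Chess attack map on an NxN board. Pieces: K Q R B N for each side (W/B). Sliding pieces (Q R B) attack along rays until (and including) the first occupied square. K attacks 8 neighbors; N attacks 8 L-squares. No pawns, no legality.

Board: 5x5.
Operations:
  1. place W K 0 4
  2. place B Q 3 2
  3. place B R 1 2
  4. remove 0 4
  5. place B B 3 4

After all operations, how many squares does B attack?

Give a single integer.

Op 1: place WK@(0,4)
Op 2: place BQ@(3,2)
Op 3: place BR@(1,2)
Op 4: remove (0,4)
Op 5: place BB@(3,4)
Per-piece attacks for B:
  BR@(1,2): attacks (1,3) (1,4) (1,1) (1,0) (2,2) (3,2) (0,2) [ray(1,0) blocked at (3,2)]
  BQ@(3,2): attacks (3,3) (3,4) (3,1) (3,0) (4,2) (2,2) (1,2) (4,3) (4,1) (2,3) (1,4) (2,1) (1,0) [ray(0,1) blocked at (3,4); ray(-1,0) blocked at (1,2)]
  BB@(3,4): attacks (4,3) (2,3) (1,2) [ray(-1,-1) blocked at (1,2)]
Union (17 distinct): (0,2) (1,0) (1,1) (1,2) (1,3) (1,4) (2,1) (2,2) (2,3) (3,0) (3,1) (3,2) (3,3) (3,4) (4,1) (4,2) (4,3)

Answer: 17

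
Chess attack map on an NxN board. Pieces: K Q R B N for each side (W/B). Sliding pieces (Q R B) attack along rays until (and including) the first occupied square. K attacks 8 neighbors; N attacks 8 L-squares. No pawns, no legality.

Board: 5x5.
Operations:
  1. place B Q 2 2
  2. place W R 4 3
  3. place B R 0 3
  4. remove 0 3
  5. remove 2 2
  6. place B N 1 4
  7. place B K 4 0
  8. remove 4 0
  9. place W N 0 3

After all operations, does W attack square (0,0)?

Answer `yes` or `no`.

Op 1: place BQ@(2,2)
Op 2: place WR@(4,3)
Op 3: place BR@(0,3)
Op 4: remove (0,3)
Op 5: remove (2,2)
Op 6: place BN@(1,4)
Op 7: place BK@(4,0)
Op 8: remove (4,0)
Op 9: place WN@(0,3)
Per-piece attacks for W:
  WN@(0,3): attacks (2,4) (1,1) (2,2)
  WR@(4,3): attacks (4,4) (4,2) (4,1) (4,0) (3,3) (2,3) (1,3) (0,3) [ray(-1,0) blocked at (0,3)]
W attacks (0,0): no

Answer: no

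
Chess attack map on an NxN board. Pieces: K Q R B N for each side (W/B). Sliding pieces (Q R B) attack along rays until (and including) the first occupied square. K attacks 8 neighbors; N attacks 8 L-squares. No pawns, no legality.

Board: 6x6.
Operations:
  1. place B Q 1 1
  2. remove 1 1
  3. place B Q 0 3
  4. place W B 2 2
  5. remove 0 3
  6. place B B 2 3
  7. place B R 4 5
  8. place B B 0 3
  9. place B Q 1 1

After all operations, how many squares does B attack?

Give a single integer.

Op 1: place BQ@(1,1)
Op 2: remove (1,1)
Op 3: place BQ@(0,3)
Op 4: place WB@(2,2)
Op 5: remove (0,3)
Op 6: place BB@(2,3)
Op 7: place BR@(4,5)
Op 8: place BB@(0,3)
Op 9: place BQ@(1,1)
Per-piece attacks for B:
  BB@(0,3): attacks (1,4) (2,5) (1,2) (2,1) (3,0)
  BQ@(1,1): attacks (1,2) (1,3) (1,4) (1,5) (1,0) (2,1) (3,1) (4,1) (5,1) (0,1) (2,2) (2,0) (0,2) (0,0) [ray(1,1) blocked at (2,2)]
  BB@(2,3): attacks (3,4) (4,5) (3,2) (4,1) (5,0) (1,4) (0,5) (1,2) (0,1) [ray(1,1) blocked at (4,5)]
  BR@(4,5): attacks (4,4) (4,3) (4,2) (4,1) (4,0) (5,5) (3,5) (2,5) (1,5) (0,5)
Union (27 distinct): (0,0) (0,1) (0,2) (0,5) (1,0) (1,2) (1,3) (1,4) (1,5) (2,0) (2,1) (2,2) (2,5) (3,0) (3,1) (3,2) (3,4) (3,5) (4,0) (4,1) (4,2) (4,3) (4,4) (4,5) (5,0) (5,1) (5,5)

Answer: 27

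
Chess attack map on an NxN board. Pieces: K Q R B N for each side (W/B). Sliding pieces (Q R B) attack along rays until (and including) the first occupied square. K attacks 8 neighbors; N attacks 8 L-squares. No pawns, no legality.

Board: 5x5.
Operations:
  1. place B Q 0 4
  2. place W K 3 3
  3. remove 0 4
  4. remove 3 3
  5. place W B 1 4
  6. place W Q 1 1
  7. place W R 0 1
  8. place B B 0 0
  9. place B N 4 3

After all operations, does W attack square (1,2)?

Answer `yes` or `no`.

Op 1: place BQ@(0,4)
Op 2: place WK@(3,3)
Op 3: remove (0,4)
Op 4: remove (3,3)
Op 5: place WB@(1,4)
Op 6: place WQ@(1,1)
Op 7: place WR@(0,1)
Op 8: place BB@(0,0)
Op 9: place BN@(4,3)
Per-piece attacks for W:
  WR@(0,1): attacks (0,2) (0,3) (0,4) (0,0) (1,1) [ray(0,-1) blocked at (0,0); ray(1,0) blocked at (1,1)]
  WQ@(1,1): attacks (1,2) (1,3) (1,4) (1,0) (2,1) (3,1) (4,1) (0,1) (2,2) (3,3) (4,4) (2,0) (0,2) (0,0) [ray(0,1) blocked at (1,4); ray(-1,0) blocked at (0,1); ray(-1,-1) blocked at (0,0)]
  WB@(1,4): attacks (2,3) (3,2) (4,1) (0,3)
W attacks (1,2): yes

Answer: yes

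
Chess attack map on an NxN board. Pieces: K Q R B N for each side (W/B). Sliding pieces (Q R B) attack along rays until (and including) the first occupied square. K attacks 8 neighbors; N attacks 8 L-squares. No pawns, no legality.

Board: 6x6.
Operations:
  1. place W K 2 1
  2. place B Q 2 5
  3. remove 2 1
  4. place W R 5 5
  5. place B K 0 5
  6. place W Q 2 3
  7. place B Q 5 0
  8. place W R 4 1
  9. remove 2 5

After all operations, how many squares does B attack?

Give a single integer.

Op 1: place WK@(2,1)
Op 2: place BQ@(2,5)
Op 3: remove (2,1)
Op 4: place WR@(5,5)
Op 5: place BK@(0,5)
Op 6: place WQ@(2,3)
Op 7: place BQ@(5,0)
Op 8: place WR@(4,1)
Op 9: remove (2,5)
Per-piece attacks for B:
  BK@(0,5): attacks (0,4) (1,5) (1,4)
  BQ@(5,0): attacks (5,1) (5,2) (5,3) (5,4) (5,5) (4,0) (3,0) (2,0) (1,0) (0,0) (4,1) [ray(0,1) blocked at (5,5); ray(-1,1) blocked at (4,1)]
Union (14 distinct): (0,0) (0,4) (1,0) (1,4) (1,5) (2,0) (3,0) (4,0) (4,1) (5,1) (5,2) (5,3) (5,4) (5,5)

Answer: 14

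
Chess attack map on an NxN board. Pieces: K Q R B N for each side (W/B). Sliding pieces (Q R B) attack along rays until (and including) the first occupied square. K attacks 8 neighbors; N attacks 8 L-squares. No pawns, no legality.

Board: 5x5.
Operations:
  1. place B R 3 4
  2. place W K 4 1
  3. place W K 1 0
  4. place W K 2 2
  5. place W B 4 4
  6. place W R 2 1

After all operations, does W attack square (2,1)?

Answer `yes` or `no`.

Answer: yes

Derivation:
Op 1: place BR@(3,4)
Op 2: place WK@(4,1)
Op 3: place WK@(1,0)
Op 4: place WK@(2,2)
Op 5: place WB@(4,4)
Op 6: place WR@(2,1)
Per-piece attacks for W:
  WK@(1,0): attacks (1,1) (2,0) (0,0) (2,1) (0,1)
  WR@(2,1): attacks (2,2) (2,0) (3,1) (4,1) (1,1) (0,1) [ray(0,1) blocked at (2,2); ray(1,0) blocked at (4,1)]
  WK@(2,2): attacks (2,3) (2,1) (3,2) (1,2) (3,3) (3,1) (1,3) (1,1)
  WK@(4,1): attacks (4,2) (4,0) (3,1) (3,2) (3,0)
  WB@(4,4): attacks (3,3) (2,2) [ray(-1,-1) blocked at (2,2)]
W attacks (2,1): yes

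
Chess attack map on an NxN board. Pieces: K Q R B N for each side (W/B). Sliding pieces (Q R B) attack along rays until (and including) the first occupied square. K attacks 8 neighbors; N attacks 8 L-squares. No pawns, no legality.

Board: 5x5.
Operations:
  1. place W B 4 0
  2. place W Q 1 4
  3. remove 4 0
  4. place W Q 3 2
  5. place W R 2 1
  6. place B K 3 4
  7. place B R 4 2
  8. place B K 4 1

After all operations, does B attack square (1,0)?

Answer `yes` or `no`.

Answer: no

Derivation:
Op 1: place WB@(4,0)
Op 2: place WQ@(1,4)
Op 3: remove (4,0)
Op 4: place WQ@(3,2)
Op 5: place WR@(2,1)
Op 6: place BK@(3,4)
Op 7: place BR@(4,2)
Op 8: place BK@(4,1)
Per-piece attacks for B:
  BK@(3,4): attacks (3,3) (4,4) (2,4) (4,3) (2,3)
  BK@(4,1): attacks (4,2) (4,0) (3,1) (3,2) (3,0)
  BR@(4,2): attacks (4,3) (4,4) (4,1) (3,2) [ray(0,-1) blocked at (4,1); ray(-1,0) blocked at (3,2)]
B attacks (1,0): no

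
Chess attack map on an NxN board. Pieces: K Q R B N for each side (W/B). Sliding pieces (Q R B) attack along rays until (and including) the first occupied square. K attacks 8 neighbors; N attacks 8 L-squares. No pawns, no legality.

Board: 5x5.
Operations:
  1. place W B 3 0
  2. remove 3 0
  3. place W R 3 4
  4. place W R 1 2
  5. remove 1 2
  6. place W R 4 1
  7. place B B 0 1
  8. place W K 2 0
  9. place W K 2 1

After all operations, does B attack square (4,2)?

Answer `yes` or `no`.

Op 1: place WB@(3,0)
Op 2: remove (3,0)
Op 3: place WR@(3,4)
Op 4: place WR@(1,2)
Op 5: remove (1,2)
Op 6: place WR@(4,1)
Op 7: place BB@(0,1)
Op 8: place WK@(2,0)
Op 9: place WK@(2,1)
Per-piece attacks for B:
  BB@(0,1): attacks (1,2) (2,3) (3,4) (1,0) [ray(1,1) blocked at (3,4)]
B attacks (4,2): no

Answer: no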